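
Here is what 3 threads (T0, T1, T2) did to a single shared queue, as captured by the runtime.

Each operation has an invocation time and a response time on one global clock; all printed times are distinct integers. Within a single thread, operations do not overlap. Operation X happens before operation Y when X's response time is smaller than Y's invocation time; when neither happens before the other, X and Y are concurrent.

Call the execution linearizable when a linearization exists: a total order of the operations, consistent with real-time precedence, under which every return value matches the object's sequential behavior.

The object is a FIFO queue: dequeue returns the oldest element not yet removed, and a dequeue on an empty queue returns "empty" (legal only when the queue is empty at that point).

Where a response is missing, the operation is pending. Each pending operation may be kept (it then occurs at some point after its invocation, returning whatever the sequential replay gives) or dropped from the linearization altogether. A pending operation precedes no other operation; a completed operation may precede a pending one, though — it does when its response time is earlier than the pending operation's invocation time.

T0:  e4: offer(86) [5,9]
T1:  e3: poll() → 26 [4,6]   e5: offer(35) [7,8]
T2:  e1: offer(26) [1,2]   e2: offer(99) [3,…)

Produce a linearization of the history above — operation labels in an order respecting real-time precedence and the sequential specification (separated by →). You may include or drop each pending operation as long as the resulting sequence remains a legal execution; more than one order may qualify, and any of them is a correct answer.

1. e1 offer(26), leaving queue <26>
2. e2 offer(99) (pending, included), leaving queue <26,99>
3. e3 poll() → 26, leaving queue <99>
4. e4 offer(86), leaving queue <99,86>
5. e5 offer(35), leaving queue <99,86,35>

e1 → e2 → e3 → e4 → e5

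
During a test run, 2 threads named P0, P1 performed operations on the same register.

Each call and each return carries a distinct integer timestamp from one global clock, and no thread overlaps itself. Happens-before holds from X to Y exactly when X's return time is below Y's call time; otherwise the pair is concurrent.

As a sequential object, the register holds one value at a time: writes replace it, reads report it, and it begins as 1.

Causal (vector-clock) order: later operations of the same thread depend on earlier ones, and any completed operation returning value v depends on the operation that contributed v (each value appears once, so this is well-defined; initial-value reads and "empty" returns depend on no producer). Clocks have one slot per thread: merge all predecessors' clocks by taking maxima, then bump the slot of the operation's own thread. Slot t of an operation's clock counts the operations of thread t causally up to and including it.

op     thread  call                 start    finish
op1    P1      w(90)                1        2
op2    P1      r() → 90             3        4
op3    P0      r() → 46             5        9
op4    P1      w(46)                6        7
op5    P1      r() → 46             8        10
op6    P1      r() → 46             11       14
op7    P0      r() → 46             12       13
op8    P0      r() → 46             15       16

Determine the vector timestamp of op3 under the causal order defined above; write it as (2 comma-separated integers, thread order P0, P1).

op1 (invocation 1): nothing precedes it; P1's component alone gives (0, 1)
from VC(op1)=(0, 1), op2 (invoked 3) maxes components and bumps P1 → (0, 2)
from VC(op2)=(0, 2), op4 (invoked 6) maxes components and bumps P1 → (0, 3)
from VC(op4)=(0, 3), op5 (invoked 8) maxes components and bumps P1 → (0, 4)
from VC(op4)=(0, 3), op3 (invoked 5) maxes components and bumps P0 → (1, 3)
from VC(op4)=(0, 3), VC(op5)=(0, 4), op6 (invoked 11) maxes components and bumps P1 → (0, 5)
from VC(op3)=(1, 3), VC(op4)=(0, 3), op7 (invoked 12) maxes components and bumps P0 → (2, 3)
from VC(op4)=(0, 3), VC(op7)=(2, 3), op8 (invoked 15) maxes components and bumps P0 → (3, 3)
target: VC(op3) = (1, 3)

(1, 3)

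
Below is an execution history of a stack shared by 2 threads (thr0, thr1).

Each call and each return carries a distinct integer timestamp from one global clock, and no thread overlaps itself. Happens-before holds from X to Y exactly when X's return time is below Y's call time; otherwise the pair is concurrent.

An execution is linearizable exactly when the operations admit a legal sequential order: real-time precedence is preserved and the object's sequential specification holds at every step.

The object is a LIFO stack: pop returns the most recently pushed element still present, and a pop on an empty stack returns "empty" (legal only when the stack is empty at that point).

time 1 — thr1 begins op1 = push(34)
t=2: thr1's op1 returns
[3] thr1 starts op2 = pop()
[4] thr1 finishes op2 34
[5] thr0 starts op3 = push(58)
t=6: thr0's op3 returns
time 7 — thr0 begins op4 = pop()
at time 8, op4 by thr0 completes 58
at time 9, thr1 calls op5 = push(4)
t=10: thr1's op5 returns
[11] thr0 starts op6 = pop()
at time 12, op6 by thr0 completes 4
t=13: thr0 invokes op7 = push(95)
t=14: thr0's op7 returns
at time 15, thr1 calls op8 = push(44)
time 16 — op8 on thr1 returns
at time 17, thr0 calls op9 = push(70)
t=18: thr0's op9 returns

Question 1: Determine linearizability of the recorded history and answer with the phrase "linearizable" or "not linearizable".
one valid linearization: op1, op2, op3, op4, op5, op6, op7, op8, op9
after step 1 (op1 push(34)): stack <34>
after step 2 (op2 pop() → 34): stack <>
after step 3 (op3 push(58)): stack <58>
after step 4 (op4 pop() → 58): stack <>
after step 5 (op5 push(4)): stack <4>
after step 6 (op6 pop() → 4): stack <>
after step 7 (op7 push(95)): stack <95>
after step 8 (op8 push(44)): stack <95,44>
after step 9 (op9 push(70)): stack <95,44,70>

linearizable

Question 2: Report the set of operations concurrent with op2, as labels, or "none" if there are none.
Answer: none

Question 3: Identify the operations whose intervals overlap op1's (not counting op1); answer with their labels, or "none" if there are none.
Answer: none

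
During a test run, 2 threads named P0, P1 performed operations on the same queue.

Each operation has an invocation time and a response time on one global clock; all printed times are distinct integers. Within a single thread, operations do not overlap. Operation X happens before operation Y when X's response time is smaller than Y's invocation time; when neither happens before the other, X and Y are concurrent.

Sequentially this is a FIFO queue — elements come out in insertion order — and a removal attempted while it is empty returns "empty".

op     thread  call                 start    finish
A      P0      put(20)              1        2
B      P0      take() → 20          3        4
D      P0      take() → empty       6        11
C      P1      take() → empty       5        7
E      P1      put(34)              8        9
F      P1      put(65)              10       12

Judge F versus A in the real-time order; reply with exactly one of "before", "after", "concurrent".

F spans [10,12], A spans [1,2]
resp(A)=2 < inv(F)=10

after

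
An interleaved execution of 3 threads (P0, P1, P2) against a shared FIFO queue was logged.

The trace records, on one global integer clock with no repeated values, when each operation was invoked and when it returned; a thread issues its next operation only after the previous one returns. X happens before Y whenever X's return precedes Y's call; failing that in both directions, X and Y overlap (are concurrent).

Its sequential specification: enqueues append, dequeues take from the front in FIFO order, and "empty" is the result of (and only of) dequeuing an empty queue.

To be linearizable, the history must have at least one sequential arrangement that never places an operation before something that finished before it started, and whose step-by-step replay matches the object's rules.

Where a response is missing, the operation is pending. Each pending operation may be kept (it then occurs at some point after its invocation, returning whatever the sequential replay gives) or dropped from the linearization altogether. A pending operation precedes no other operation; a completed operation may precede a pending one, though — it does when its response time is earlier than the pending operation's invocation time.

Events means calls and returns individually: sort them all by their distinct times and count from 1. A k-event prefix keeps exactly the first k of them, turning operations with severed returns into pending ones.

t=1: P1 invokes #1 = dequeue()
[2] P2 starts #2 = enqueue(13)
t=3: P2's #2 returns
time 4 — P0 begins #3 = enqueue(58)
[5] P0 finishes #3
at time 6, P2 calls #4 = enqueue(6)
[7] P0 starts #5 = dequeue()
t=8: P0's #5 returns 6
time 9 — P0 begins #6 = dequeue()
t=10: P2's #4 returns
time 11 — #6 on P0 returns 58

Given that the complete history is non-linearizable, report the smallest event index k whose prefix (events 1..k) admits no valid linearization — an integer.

8

events 1..7 are linearizable, e.g. via #1, #2, #3:
step 1: #1 dequeue() (pending, included) — queue <>
step 2: #2 enqueue(13) — queue <13>
step 3: #3 enqueue(58) — queue <13,58>
include event 8 — #5 responding at 8 — and every candidate order breaks
include/drop combinations of the 2 pending operations (#1, #4) were all tried; none helps
for example #2, #3, #5 (pending dropped) fails at step 3: #5 dequeue() → 6 is not legal there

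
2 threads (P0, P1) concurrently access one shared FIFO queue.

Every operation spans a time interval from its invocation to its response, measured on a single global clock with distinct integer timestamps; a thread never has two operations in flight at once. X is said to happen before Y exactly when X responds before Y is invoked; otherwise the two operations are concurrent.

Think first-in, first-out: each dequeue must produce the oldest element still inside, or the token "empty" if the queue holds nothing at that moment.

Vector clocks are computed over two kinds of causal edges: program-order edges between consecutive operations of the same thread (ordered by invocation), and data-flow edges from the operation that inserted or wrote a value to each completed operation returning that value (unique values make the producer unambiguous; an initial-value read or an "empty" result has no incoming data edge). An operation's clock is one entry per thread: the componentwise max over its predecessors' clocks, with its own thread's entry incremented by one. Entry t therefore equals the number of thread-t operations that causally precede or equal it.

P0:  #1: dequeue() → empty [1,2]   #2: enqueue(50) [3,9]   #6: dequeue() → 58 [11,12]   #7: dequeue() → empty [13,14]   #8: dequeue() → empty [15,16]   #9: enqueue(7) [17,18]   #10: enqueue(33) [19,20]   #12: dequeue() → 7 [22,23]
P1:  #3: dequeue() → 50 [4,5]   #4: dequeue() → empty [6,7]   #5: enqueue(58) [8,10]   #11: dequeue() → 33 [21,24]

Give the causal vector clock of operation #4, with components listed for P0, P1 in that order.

no predecessors for #1 (invoked 1): P0 increments from zero → (1, 0)
from VC(#1)=(1, 0), #2 (invoked 3) maxes components and bumps P0 → (2, 0)
from VC(#2)=(2, 0), #3 (invoked 4) maxes components and bumps P1 → (2, 1)
from VC(#3)=(2, 1), #4 (invoked 6) maxes components and bumps P1 → (2, 2)
from VC(#4)=(2, 2), #5 (invoked 8) maxes components and bumps P1 → (2, 3)
from VC(#2)=(2, 0), VC(#5)=(2, 3), #6 (invoked 11) maxes components and bumps P0 → (3, 3)
from VC(#6)=(3, 3), #7 (invoked 13) maxes components and bumps P0 → (4, 3)
from VC(#7)=(4, 3), #8 (invoked 15) maxes components and bumps P0 → (5, 3)
from VC(#8)=(5, 3), #9 (invoked 17) maxes components and bumps P0 → (6, 3)
from VC(#9)=(6, 3), #10 (invoked 19) maxes components and bumps P0 → (7, 3)
from VC(#5)=(2, 3), VC(#10)=(7, 3), #11 (invoked 21) maxes components and bumps P1 → (7, 4)
from VC(#9)=(6, 3), VC(#10)=(7, 3), #12 (invoked 22) maxes components and bumps P0 → (8, 3)
target: VC(#4) = (2, 2)

(2, 2)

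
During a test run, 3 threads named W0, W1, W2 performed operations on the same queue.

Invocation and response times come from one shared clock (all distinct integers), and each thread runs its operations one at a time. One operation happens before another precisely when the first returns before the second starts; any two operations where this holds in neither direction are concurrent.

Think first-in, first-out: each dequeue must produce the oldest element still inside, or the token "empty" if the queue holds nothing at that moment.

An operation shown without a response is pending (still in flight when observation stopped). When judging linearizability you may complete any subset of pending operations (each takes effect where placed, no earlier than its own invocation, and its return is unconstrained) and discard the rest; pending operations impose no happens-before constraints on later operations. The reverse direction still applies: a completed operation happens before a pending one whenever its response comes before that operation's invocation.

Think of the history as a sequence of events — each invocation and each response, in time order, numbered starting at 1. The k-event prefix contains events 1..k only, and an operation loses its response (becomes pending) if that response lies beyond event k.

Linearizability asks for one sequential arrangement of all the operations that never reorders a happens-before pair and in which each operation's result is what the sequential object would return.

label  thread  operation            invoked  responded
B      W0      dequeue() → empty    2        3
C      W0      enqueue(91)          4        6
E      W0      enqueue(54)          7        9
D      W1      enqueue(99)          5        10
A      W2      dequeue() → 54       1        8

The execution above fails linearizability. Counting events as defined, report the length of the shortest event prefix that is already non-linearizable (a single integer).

events 1..7 are still linearizable — one witness is A, B, C:
after step 1 (A dequeue() (pending, included)): queue <>
after step 2 (B dequeue() → empty): queue <>
after step 3 (C enqueue(91)): queue <91>
at event 8 (A's time-8 response) nothing linearizes any more
every completion of the 2 pending operations (D, E) was checked; none linearizes
sample order A, B, C (pending dropped) stalls at step 1 — A dequeue() → 54 has no legal effect
sample order B, A, C (pending dropped) stalls at step 2 — A dequeue() → 54 has no legal effect

8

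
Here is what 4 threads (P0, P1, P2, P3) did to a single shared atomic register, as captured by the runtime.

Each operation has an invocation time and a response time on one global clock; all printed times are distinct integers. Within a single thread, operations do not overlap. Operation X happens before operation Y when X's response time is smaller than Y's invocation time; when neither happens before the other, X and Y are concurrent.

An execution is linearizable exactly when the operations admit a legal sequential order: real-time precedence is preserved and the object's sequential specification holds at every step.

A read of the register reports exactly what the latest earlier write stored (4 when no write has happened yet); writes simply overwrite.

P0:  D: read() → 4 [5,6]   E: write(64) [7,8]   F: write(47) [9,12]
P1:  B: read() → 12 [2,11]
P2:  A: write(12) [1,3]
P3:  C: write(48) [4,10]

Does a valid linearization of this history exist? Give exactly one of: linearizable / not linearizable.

not linearizable

the violation lands at event 6, D's response at time 6: events 1..5 linearize, events 1..6 do not
the completed operations (2 total) allow one real-time order; the atomic register replay rejects it
include/drop combinations of the 2 pending operations (B, C) were all tried; none helps
take A, D (pending dropped): step 2 already fails, because D read() → 4 cannot occur there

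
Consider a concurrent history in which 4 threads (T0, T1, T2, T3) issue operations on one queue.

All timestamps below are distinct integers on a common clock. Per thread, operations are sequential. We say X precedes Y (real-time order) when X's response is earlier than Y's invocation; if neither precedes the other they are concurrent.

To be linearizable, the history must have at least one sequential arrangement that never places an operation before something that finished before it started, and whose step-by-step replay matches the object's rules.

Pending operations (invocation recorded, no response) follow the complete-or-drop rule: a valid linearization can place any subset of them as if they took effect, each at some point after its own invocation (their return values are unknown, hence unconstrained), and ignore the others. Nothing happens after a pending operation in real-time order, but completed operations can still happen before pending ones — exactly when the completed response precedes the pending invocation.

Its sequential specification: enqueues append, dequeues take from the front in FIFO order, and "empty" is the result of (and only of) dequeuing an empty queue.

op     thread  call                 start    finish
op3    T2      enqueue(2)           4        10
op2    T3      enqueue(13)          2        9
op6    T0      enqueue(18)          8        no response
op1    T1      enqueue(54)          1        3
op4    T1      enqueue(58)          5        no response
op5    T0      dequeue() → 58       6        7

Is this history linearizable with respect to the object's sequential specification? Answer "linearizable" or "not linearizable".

prefix check: 1..6 passes, 1..7 fails once op5's time-7 response joins
the sole real-time-consistent order of 2 completed operations fails the queue replay
no escape via the 3 pending operations (op2, op3, op4): every completion choice fails
for example op1, op5 (pending dropped) fails at step 2: op5 dequeue() → 58 is not legal there

not linearizable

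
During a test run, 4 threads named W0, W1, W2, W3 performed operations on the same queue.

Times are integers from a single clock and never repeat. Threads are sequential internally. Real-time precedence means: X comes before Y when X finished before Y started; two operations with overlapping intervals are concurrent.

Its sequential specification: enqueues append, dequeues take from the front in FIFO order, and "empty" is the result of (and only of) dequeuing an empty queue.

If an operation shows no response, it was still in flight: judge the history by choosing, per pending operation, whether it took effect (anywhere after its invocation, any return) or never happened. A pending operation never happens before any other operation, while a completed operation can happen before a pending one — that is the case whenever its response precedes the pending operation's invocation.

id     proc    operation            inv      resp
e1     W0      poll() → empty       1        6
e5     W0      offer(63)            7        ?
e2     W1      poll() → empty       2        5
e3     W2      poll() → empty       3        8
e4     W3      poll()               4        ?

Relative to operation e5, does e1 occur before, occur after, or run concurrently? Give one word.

before

e1 spans [1,6], e5 spans [7,…)
resp(e1)=6 < inv(e5)=7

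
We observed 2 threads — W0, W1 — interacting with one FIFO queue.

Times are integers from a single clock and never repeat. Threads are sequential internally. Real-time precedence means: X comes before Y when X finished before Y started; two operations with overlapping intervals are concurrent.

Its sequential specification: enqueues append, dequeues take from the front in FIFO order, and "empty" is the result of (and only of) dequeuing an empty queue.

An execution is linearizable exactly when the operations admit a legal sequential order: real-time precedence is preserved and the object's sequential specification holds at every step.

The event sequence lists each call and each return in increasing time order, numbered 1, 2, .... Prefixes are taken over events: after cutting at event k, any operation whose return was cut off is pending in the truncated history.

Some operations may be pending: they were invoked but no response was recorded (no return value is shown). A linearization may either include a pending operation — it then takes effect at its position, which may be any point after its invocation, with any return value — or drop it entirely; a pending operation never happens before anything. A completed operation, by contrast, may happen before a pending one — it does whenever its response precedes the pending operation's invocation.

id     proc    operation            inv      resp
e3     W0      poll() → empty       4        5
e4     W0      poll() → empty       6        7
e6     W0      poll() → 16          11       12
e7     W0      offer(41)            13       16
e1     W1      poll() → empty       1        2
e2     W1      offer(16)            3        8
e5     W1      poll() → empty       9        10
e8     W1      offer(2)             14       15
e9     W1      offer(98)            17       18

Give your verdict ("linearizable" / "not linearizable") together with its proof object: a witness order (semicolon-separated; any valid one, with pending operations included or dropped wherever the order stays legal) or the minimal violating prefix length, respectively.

not linearizable — minimal violating prefix: 10 events

events 1..9 are fine; event 10 — the response of e5 at time 10 — makes the prefix non-linearizable
real-time-consistent orders of the 5 completed operations: 3 — all fail the FIFO queue replay
for example e1, e2, e3, e4, e5 fails at step 3: e3 poll() → empty is not legal there
for example e1, e3, e2, e4, e5 fails at step 4: e4 poll() → empty is not legal there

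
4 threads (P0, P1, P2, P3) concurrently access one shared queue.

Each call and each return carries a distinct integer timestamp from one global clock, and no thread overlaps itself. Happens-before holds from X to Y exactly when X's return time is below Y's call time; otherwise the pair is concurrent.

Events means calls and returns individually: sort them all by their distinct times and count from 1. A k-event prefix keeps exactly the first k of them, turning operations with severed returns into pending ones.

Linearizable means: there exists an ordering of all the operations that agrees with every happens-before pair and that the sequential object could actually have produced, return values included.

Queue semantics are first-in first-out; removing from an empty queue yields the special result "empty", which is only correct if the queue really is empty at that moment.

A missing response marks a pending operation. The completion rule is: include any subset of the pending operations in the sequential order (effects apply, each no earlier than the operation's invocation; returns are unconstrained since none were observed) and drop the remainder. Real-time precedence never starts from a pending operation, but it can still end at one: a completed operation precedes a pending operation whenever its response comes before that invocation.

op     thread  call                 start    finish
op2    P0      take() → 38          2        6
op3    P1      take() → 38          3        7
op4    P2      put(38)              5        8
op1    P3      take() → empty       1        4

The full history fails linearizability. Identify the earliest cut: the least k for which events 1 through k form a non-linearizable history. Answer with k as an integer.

one valid order for events 1..6 is op1, op3, op4, op2:
after step 1 (op1 take() → empty): queue <>
after step 2 (op3 take() (pending, included)): queue <>
after step 3 (op4 put(38) (pending, included)): queue <38>
after step 4 (op2 take() → 38): queue <>
event 7 — op3's response, time 7 — after it, nothing linearizes
include/drop combinations of the 1 pending operation (op4) were all tried; none helps
take op1, op2, op3 (pending dropped): step 2 already fails, because op2 take() → 38 cannot occur there
take op1, op3, op2 (pending dropped): step 2 already fails, because op3 take() → 38 cannot occur there

7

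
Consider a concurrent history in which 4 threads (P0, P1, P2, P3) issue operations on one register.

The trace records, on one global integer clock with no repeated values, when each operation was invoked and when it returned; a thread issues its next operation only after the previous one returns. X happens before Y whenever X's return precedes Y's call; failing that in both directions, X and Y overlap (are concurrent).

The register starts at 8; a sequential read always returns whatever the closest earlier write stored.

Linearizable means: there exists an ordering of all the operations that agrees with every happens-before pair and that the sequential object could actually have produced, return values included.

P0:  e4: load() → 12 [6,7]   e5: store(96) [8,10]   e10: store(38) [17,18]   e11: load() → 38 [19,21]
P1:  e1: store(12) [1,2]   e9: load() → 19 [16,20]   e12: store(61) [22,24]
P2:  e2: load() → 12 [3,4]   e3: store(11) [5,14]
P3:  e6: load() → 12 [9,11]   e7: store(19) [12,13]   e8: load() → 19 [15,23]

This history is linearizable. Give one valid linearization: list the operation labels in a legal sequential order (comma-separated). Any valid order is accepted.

after step 1 (e1 store(12)): value 12
after step 2 (e2 load() → 12): value 12
after step 3 (e4 load() → 12): value 12
after step 4 (e6 load() → 12): value 12
after step 5 (e3 store(11)): value 11
after step 6 (e5 store(96)): value 96
after step 7 (e7 store(19)): value 19
after step 8 (e8 load() → 19): value 19
after step 9 (e9 load() → 19): value 19
after step 10 (e10 store(38)): value 38
after step 11 (e11 load() → 38): value 38
after step 12 (e12 store(61)): value 61

e1, e2, e4, e6, e3, e5, e7, e8, e9, e10, e11, e12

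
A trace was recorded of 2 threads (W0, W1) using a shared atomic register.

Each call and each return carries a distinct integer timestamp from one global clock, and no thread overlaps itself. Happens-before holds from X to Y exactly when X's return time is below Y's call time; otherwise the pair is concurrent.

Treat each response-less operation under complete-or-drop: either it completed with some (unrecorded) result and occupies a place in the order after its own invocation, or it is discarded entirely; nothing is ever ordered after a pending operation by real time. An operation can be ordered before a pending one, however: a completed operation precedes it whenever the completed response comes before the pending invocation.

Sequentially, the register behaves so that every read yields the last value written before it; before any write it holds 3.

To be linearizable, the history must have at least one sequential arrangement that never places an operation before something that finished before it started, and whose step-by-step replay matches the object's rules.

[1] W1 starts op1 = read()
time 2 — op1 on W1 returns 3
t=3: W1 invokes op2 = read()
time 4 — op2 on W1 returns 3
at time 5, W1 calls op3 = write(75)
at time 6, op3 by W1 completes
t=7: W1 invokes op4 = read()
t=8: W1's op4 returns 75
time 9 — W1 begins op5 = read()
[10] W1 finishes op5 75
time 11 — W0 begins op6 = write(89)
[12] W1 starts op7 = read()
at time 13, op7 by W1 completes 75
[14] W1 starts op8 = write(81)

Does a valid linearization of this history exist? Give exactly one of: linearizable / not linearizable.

linearizable

witness order: op1, op2, op3, op4, op5, op7
after step 1 (op1 read() → 3): value 3
after step 2 (op2 read() → 3): value 3
after step 3 (op3 write(75)): value 75
after step 4 (op4 read() → 75): value 75
after step 5 (op5 read() → 75): value 75
after step 6 (op7 read() → 75): value 75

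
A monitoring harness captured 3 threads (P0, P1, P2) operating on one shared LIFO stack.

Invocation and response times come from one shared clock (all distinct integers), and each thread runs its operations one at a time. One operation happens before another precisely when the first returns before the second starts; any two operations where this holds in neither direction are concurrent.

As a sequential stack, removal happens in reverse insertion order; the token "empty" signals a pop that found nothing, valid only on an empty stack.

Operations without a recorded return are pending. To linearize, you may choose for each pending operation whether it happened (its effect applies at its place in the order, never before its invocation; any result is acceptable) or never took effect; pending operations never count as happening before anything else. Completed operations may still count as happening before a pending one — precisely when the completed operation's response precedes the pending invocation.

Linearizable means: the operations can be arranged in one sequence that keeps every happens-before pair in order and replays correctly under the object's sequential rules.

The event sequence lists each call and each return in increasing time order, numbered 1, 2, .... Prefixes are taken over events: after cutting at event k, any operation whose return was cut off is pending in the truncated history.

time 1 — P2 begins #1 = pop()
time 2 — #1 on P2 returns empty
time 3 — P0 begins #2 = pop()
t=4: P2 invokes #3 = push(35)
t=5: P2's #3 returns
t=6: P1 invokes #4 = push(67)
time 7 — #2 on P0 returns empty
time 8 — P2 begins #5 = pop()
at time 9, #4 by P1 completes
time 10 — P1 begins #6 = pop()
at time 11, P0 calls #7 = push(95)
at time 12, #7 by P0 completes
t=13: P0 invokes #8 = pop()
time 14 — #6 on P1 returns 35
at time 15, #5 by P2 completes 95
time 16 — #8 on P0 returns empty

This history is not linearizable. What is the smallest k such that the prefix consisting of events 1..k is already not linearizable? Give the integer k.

16

one valid order for events 1..15 is #1, #2, #3, #4, #7, #5, #8, #6:
after step 1 (#1 pop() → empty): stack <>
after step 2 (#2 pop() → empty): stack <>
after step 3 (#3 push(35)): stack <35>
after step 4 (#4 push(67)): stack <35,67>
after step 5 (#7 push(95)): stack <35,67,95>
after step 6 (#5 pop() → 95): stack <35,67>
after step 7 (#8 pop() (pending, included)): stack <35>
after step 8 (#6 pop() → 35): stack <>
at event 16 (#8's time-16 response) nothing linearizes any more
sample order #1, #2, #3, #4, #5, #6, #7, #8 stalls at step 5 — #5 pop() → 95 has no legal effect
sample order #1, #2, #3, #4, #5, #7, #6, #8 stalls at step 5 — #5 pop() → 95 has no legal effect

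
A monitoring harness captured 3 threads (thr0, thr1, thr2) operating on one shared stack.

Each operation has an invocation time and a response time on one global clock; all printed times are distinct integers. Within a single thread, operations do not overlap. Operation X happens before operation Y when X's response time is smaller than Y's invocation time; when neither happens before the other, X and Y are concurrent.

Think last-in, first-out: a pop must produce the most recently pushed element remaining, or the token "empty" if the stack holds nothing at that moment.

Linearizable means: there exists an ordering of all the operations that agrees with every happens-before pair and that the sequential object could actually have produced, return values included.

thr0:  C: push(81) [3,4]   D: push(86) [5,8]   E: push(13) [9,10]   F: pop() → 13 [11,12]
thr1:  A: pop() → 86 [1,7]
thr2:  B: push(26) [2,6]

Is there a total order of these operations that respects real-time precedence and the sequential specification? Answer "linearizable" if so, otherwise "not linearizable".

one valid linearization: B, C, D, A, E, F
after step 1 (B push(26)): stack <26>
after step 2 (C push(81)): stack <26,81>
after step 3 (D push(86)): stack <26,81,86>
after step 4 (A pop() → 86): stack <26,81>
after step 5 (E push(13)): stack <26,81,13>
after step 6 (F pop() → 13): stack <26,81>

linearizable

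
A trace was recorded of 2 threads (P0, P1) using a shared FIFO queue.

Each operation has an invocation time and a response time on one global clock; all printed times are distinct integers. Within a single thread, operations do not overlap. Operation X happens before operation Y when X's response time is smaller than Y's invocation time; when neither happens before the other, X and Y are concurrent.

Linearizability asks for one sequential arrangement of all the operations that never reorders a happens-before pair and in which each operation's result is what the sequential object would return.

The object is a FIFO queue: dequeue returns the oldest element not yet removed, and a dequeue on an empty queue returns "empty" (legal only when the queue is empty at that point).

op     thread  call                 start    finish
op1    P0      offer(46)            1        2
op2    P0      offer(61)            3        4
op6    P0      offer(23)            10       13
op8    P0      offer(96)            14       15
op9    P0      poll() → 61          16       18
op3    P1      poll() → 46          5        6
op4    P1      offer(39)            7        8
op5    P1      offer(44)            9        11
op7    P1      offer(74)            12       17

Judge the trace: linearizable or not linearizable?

linearizable

a witness: op1, op2, op3, op4, op5, op6, op7, op8, op9
after step 1 (op1 offer(46)): queue <46>
after step 2 (op2 offer(61)): queue <46,61>
after step 3 (op3 poll() → 46): queue <61>
after step 4 (op4 offer(39)): queue <61,39>
after step 5 (op5 offer(44)): queue <61,39,44>
after step 6 (op6 offer(23)): queue <61,39,44,23>
after step 7 (op7 offer(74)): queue <61,39,44,23,74>
after step 8 (op8 offer(96)): queue <61,39,44,23,74,96>
after step 9 (op9 poll() → 61): queue <39,44,23,74,96>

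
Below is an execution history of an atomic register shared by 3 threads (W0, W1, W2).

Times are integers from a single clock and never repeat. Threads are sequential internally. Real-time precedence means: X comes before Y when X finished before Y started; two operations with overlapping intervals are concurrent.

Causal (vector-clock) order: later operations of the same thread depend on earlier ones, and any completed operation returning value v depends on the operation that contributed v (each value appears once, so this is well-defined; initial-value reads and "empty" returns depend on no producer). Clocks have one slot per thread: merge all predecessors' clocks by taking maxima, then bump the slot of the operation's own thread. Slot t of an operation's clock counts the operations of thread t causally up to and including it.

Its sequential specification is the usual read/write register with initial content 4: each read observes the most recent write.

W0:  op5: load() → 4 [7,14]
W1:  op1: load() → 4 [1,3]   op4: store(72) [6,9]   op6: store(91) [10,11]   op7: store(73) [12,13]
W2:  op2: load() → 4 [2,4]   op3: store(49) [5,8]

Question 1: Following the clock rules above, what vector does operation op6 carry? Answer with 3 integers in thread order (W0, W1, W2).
op2, invoked 2, has no incoming edges; only W2's bump applies → (0, 0, 1)
op1, invoked 1, has no incoming edges; only W1's bump applies → (0, 1, 0)
op5, invoked 7, has no incoming edges; only W0's bump applies → (1, 0, 0)
merge at op3 (invoked 5): VC(op2)=(0, 0, 1), own-thread bump on W2 → (0, 0, 2)
merge at op4 (invoked 6): VC(op1)=(0, 1, 0), own-thread bump on W1 → (0, 2, 0)
merge at op6 (invoked 10): VC(op4)=(0, 2, 0), own-thread bump on W1 → (0, 3, 0)
merge at op7 (invoked 12): VC(op6)=(0, 3, 0), own-thread bump on W1 → (0, 4, 0)
target: VC(op6) = (0, 3, 0)

(0, 3, 0)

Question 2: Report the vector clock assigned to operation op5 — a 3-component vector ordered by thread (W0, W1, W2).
no predecessors for op2 (invoked 2): W2 increments from zero → (0, 0, 1)
no predecessors for op1 (invoked 1): W1 increments from zero → (0, 1, 0)
no predecessors for op5 (invoked 7): W0 increments from zero → (1, 0, 0)
invoked at 5, op3 merges VC(op2)=(0, 0, 1) and bumps W2's slot → (0, 0, 2)
invoked at 6, op4 merges VC(op1)=(0, 1, 0) and bumps W1's slot → (0, 2, 0)
invoked at 10, op6 merges VC(op4)=(0, 2, 0) and bumps W1's slot → (0, 3, 0)
invoked at 12, op7 merges VC(op6)=(0, 3, 0) and bumps W1's slot → (0, 4, 0)
target: VC(op5) = (1, 0, 0)

(1, 0, 0)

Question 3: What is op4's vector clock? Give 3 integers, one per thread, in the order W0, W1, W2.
invoked at 2, op2 has no predecessors; its own W2 bump gives (0, 0, 1)
invoked at 1, op1 has no predecessors; its own W1 bump gives (0, 1, 0)
invoked at 7, op5 has no predecessors; its own W0 bump gives (1, 0, 0)
VC(op3, invoked at 5): max of VC(op2)=(0, 0, 1), then +1 on thread W2 → (0, 0, 2)
VC(op4, invoked at 6): max of VC(op1)=(0, 1, 0), then +1 on thread W1 → (0, 2, 0)
VC(op6, invoked at 10): max of VC(op4)=(0, 2, 0), then +1 on thread W1 → (0, 3, 0)
VC(op7, invoked at 12): max of VC(op6)=(0, 3, 0), then +1 on thread W1 → (0, 4, 0)
target: VC(op4) = (0, 2, 0)

(0, 2, 0)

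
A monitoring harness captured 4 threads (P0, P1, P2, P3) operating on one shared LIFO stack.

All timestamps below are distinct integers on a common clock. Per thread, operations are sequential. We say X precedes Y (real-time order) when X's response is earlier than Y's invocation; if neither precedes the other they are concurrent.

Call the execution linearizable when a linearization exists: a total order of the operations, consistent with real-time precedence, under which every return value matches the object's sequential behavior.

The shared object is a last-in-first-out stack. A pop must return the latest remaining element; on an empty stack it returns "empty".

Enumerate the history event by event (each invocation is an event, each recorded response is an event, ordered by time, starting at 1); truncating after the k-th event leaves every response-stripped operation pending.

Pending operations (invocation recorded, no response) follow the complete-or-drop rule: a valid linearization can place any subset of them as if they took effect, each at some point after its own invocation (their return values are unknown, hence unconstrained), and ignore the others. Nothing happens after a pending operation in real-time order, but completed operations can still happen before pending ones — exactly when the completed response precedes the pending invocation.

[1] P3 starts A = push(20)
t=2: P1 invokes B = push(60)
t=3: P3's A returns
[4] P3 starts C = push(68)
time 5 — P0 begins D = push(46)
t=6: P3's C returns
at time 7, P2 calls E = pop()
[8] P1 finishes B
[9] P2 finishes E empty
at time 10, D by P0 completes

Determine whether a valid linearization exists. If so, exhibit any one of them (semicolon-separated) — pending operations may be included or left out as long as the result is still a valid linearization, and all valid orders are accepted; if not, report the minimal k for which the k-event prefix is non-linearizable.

events 1..8 are fine; event 9 — the response of E at time 9 — makes the prefix non-linearizable
the 4 completed operations admit 4 real-time orders; each fails the LIFO stack replay
including or dropping the 1 pending operation (D) in any combination fails
take A, B, C, E (pending dropped): step 4 already fails, because E pop() → empty cannot occur there
take A, C, B, E (pending dropped): step 4 already fails, because E pop() → empty cannot occur there

not linearizable — minimal violating prefix: 9 events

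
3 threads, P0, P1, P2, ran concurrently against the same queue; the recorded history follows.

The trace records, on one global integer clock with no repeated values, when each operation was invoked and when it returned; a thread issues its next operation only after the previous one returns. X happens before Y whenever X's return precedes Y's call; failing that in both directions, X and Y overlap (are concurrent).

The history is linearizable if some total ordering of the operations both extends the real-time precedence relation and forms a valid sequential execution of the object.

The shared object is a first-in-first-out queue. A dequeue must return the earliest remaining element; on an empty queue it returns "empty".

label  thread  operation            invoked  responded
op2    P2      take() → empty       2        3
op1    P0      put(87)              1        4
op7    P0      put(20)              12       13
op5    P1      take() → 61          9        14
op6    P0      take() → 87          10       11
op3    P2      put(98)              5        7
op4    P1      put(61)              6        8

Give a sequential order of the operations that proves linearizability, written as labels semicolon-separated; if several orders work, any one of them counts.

1. op2 take() → empty, leaving queue <>
2. op1 put(87), leaving queue <87>
3. op4 put(61), leaving queue <87,61>
4. op3 put(98), leaving queue <87,61,98>
5. op6 take() → 87, leaving queue <61,98>
6. op5 take() → 61, leaving queue <98>
7. op7 put(20), leaving queue <98,20>

op2; op1; op4; op3; op6; op5; op7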